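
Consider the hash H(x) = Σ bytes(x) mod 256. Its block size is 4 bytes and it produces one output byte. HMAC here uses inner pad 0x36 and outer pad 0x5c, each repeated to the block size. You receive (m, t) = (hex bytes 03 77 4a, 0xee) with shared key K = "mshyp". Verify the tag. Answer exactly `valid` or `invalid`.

valid

Key "mshyp" = 6d 73 68 79 70 is 5 bytes > B = 4, so hash it first: H(key) = 31, then zero-pad to 4 bytes: K' = 31 00 00 00.
K' ⊕ ipad = 07 36 36 36; K' ⊕ opad = 6d 5c 5c 5c.
Inner hash: sum = 7+54+54+54+3+119+74 = 365; mod 256 = 109 → 6d.
Outer hash (recomputed tag): sum = 109+92+92+92+109 = 494; mod 256 = 238 → ee.
Recomputed tag = ee; claimed = ee → match.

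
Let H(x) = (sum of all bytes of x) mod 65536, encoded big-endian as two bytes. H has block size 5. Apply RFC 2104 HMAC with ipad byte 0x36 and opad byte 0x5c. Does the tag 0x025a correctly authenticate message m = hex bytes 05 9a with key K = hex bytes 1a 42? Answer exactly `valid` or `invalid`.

Key hex bytes 1a 42 is 2 bytes ≤ B = 5; zero-pad to 5 bytes: K' = 1a 42 00 00 00.
K' ⊕ ipad = 2c 74 36 36 36; K' ⊕ opad = 46 1e 5c 5c 5c.
Inner hash: sum = 44+116+54+54+54+5+154 = 481 → 01 e1.
Outer hash (recomputed tag): sum = 70+30+92+92+92+1+225 = 602 → 02 5a.
Recomputed tag = 025a; claimed = 025a → match.

valid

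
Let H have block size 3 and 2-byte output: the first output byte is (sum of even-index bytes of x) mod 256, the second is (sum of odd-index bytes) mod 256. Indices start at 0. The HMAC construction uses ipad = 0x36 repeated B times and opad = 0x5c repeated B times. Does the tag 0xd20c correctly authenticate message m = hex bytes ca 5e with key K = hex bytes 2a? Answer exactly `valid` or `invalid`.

valid

Key hex bytes 2a is 1 byte ≤ B = 3; zero-pad to 3 bytes: K' = 2a 00 00.
K' ⊕ ipad = 1c 36 36; K' ⊕ opad = 76 5c 5c.
Inner hash: even-index sum = 176 mod 256 = 176; odd-index sum = 256 mod 256 = 0 → b0 00.
Outer hash (recomputed tag): even-index sum = 210 mod 256 = 210; odd-index sum = 268 mod 256 = 12 → d2 0c.
Recomputed tag = d20c; claimed = d20c → match.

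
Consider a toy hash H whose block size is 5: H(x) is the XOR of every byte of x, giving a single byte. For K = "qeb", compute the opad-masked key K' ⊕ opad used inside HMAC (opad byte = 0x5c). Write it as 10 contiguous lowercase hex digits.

Key "qeb" = 71 65 62 is 3 bytes ≤ B = 5; zero-pad to 5 bytes: K' = 71 65 62 00 00.
XOR each byte with 0x5c: 71⊕5c=2d, 65⊕5c=39, 62⊕5c=3e, 00⊕5c=5c, 00⊕5c=5c.

2d393e5c5c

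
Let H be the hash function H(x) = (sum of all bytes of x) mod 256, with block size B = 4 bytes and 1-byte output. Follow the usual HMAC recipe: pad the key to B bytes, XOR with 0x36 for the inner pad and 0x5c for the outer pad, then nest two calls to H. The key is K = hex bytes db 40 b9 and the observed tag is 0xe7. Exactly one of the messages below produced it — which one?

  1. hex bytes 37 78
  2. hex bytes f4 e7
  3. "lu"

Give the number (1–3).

2

Key hex bytes db 40 b9 is 3 bytes ≤ B = 4; zero-pad to 4 bytes: K' = db 40 b9 00.
K' ⊕ ipad = ed 76 8f 36; K' ⊕ opad = 87 1c e5 5c.
m1: inner = H(ed 76 8f 36 37 78) = d7; tag = H(87 1c e5 5c d7) = bb
m2: inner = H(ed 76 8f 36 f4 e7) = 03; tag = H(87 1c e5 5c 03) = e7 ← matches
m3: inner = H(ed 76 8f 36 6c 75) = 09; tag = H(87 1c e5 5c 09) = ed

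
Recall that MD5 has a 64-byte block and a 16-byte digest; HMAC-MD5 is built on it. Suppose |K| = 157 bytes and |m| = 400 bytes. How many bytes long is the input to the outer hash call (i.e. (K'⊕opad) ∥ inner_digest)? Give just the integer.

80

Key is 157 > 64 bytes, so it is hashed to 16 bytes then zero-padded to 64: |K'| = 64.
Outer input = (K'⊕opad) ∥ H(inner) → 64 + 16 = 80 bytes.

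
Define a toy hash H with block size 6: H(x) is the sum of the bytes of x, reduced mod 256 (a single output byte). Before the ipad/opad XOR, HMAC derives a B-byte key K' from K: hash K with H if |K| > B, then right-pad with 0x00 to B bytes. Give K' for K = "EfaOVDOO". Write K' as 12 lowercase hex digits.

930000000000

|K| = 8 > B = 6, so first hash the key.
H(K): sum = 69+102+97+79+86+68+79+79 = 659; mod 256 = 147 → 93.
Zero-pad H(K) = 93 to 6 bytes: K' = 93 00 00 00 00 00.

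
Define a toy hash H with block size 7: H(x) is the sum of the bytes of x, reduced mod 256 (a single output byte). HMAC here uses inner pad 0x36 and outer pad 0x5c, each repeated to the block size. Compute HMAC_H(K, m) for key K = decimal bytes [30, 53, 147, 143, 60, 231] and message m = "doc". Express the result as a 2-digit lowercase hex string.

Key decimal bytes [30, 53, 147, 143, 60, 231] = 1e 35 93 8f 3c e7 is 6 bytes ≤ B = 7; zero-pad to 7 bytes: K' = 1e 35 93 8f 3c e7 00.
K' ⊕ ipad = 28 03 a5 b9 0a d1 36.  K' ⊕ opad = 42 69 cf d3 60 bb 5c.
Inner input = (K'⊕ipad) ∥ m = 28 03 a5 b9 0a d1 36 ∥ 64 6f 63.
Inner hash: sum = 40+3+165+185+10+209+54+100+111+99 = 976; mod 256 = 208 → d0.
Outer input = (K'⊕opad) ∥ inner = 42 69 cf d3 60 bb 5c ∥ d0.
Outer hash (tag): sum = 66+105+207+211+96+187+92+208 = 1172; mod 256 = 148 → 94.

94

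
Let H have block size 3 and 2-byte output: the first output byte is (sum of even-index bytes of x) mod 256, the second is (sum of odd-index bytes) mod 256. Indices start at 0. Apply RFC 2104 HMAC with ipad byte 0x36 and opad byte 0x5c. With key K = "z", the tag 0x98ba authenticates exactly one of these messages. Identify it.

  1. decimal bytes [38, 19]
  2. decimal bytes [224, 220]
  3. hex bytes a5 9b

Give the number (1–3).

2

Key "z" = 7a is 1 byte ≤ B = 3; zero-pad to 3 bytes: K' = 7a 00 00.
K' ⊕ ipad = 4c 36 36; K' ⊕ opad = 26 5c 5c.
m1: inner = H(4c 36 36 26 13) = 95 5c; tag = H(26 5c 5c 95 5c) = def1
m2: inner = H(4c 36 36 e0 dc) = 5e 16; tag = H(26 5c 5c 5e 16) = 98ba ← matches
m3: inner = H(4c 36 36 a5 9b) = 1d db; tag = H(26 5c 5c 1d db) = 5d79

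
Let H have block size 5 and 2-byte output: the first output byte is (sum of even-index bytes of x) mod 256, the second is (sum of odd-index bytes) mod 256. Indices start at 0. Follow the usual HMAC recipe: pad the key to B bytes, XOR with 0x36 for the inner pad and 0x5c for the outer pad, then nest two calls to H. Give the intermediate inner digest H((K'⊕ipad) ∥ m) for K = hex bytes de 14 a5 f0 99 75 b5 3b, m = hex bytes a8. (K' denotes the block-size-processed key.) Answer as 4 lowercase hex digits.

5360

Key hex bytes de 14 a5 f0 99 75 b5 3b is 8 bytes > B = 5, so hash it first: H(key) = d1 b4, then zero-pad to 5 bytes: K' = d1 b4 00 00 00.
K' ⊕ ipad = e7 82 36 36 36.
Inner input = e7 82 36 36 36 ∥ a8.
Inner hash: even-index sum = 339 mod 256 = 83; odd-index sum = 352 mod 256 = 96 → 53 60.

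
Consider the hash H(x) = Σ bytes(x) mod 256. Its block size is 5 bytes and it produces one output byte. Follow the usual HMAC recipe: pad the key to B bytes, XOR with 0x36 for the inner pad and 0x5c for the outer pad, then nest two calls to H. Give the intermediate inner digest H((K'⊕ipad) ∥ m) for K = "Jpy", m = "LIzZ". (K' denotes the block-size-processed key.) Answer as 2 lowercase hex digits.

e6

Key "Jpy" = 4a 70 79 is 3 bytes ≤ B = 5; zero-pad to 5 bytes: K' = 4a 70 79 00 00.
K' ⊕ ipad = 7c 46 4f 36 36.
Inner input = 7c 46 4f 36 36 ∥ 4c 49 7a 5a.
Inner hash: sum = 124+70+79+54+54+76+73+122+90 = 742; mod 256 = 230 → e6.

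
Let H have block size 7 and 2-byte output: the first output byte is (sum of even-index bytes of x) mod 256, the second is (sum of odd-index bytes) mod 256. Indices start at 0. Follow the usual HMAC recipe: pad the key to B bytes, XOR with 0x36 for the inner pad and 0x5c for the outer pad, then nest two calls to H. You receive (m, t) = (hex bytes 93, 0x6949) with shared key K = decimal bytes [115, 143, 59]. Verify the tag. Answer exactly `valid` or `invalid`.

Key decimal bytes [115, 143, 59] = 73 8f 3b is 3 bytes ≤ B = 7; zero-pad to 7 bytes: K' = 73 8f 3b 00 00 00 00.
K' ⊕ ipad = 45 b9 0d 36 36 36 36; K' ⊕ opad = 2f d3 67 5c 5c 5c 5c.
Inner hash: even-index sum = 190 mod 256 = 190; odd-index sum = 440 mod 256 = 184 → be b8.
Outer hash (recomputed tag): even-index sum = 518 mod 256 = 6; odd-index sum = 585 mod 256 = 73 → 06 49.
Recomputed tag = 0649; claimed = 6949 → mismatch.

invalid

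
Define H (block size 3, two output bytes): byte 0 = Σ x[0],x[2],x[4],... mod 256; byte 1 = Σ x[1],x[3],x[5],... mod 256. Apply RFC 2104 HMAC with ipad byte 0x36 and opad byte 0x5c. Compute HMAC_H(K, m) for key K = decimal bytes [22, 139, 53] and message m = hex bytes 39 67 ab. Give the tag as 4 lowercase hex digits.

5461

Key decimal bytes [22, 139, 53] = 16 8b 35 is exactly B = 3 bytes: K' = 16 8b 35.
K' ⊕ ipad = 20 bd 03.  K' ⊕ opad = 4a d7 69.
Inner input = (K'⊕ipad) ∥ m = 20 bd 03 ∥ 39 67 ab.
Inner hash: even-index sum = 138 mod 256 = 138; odd-index sum = 417 mod 256 = 161 → 8a a1.
Outer input = (K'⊕opad) ∥ inner = 4a d7 69 ∥ 8a a1.
Outer hash (tag): even-index sum = 340 mod 256 = 84; odd-index sum = 353 mod 256 = 97 → 54 61.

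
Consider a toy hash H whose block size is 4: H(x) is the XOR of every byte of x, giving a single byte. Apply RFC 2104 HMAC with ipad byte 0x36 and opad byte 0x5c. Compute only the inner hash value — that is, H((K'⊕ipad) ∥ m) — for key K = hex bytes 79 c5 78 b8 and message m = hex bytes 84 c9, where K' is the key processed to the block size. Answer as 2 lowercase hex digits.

Key hex bytes 79 c5 78 b8 is exactly B = 4 bytes: K' = 79 c5 78 b8.
K' ⊕ ipad = 4f f3 4e 8e.
Inner input = 4f f3 4e 8e ∥ 84 c9.
Inner hash: XOR 4f⊕f3⊕4e⊕8e⊕84⊕c9 = 31.

31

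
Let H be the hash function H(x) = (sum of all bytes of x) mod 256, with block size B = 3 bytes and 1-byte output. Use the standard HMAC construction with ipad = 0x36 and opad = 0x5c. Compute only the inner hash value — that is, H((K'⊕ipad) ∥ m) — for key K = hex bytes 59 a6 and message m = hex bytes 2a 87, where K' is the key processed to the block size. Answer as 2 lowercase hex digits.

e6

Key hex bytes 59 a6 is 2 bytes ≤ B = 3; zero-pad to 3 bytes: K' = 59 a6 00.
K' ⊕ ipad = 6f 90 36.
Inner input = 6f 90 36 ∥ 2a 87.
Inner hash: sum = 111+144+54+42+135 = 486; mod 256 = 230 → e6.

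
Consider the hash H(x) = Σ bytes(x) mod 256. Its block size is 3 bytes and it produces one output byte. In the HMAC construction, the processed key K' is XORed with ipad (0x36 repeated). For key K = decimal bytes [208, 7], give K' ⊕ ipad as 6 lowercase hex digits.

Key decimal bytes [208, 7] = d0 07 is 2 bytes ≤ B = 3; zero-pad to 3 bytes: K' = d0 07 00.
XOR each byte with 0x36: d0⊕36=e6, 07⊕36=31, 00⊕36=36.

e63136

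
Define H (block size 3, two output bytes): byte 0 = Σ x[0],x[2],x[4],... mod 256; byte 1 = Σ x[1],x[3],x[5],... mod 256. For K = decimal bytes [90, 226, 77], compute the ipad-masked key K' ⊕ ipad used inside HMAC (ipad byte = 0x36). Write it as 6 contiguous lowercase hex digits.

6cd47b

Key decimal bytes [90, 226, 77] = 5a e2 4d is exactly B = 3 bytes: K' = 5a e2 4d.
XOR each byte with 0x36: 5a⊕36=6c, e2⊕36=d4, 4d⊕36=7b.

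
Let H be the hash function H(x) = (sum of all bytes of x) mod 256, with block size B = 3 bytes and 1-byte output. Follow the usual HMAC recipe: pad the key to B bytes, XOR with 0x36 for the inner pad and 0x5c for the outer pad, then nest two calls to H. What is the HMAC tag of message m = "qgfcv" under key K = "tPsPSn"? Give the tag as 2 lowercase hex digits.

cd

Key "tPsPSn" = 74 50 73 50 53 6e is 6 bytes > B = 3, so hash it first: H(key) = 48, then zero-pad to 3 bytes: K' = 48 00 00.
K' ⊕ ipad = 7e 36 36.  K' ⊕ opad = 14 5c 5c.
Inner input = (K'⊕ipad) ∥ m = 7e 36 36 ∥ 71 67 66 63 76.
Inner hash: sum = 126+54+54+113+103+102+99+118 = 769; mod 256 = 1 → 01.
Outer input = (K'⊕opad) ∥ inner = 14 5c 5c ∥ 01.
Outer hash (tag): sum = 20+92+92+1 = 205 → cd.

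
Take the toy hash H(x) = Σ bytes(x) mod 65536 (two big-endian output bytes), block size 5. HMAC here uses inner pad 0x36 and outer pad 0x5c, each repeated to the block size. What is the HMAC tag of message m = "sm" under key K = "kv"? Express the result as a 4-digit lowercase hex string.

0196

Key "kv" = 6b 76 is 2 bytes ≤ B = 5; zero-pad to 5 bytes: K' = 6b 76 00 00 00.
K' ⊕ ipad = 5d 40 36 36 36.  K' ⊕ opad = 37 2a 5c 5c 5c.
Inner input = (K'⊕ipad) ∥ m = 5d 40 36 36 36 ∥ 73 6d.
Inner hash: sum = 93+64+54+54+54+115+109 = 543 → 02 1f.
Outer input = (K'⊕opad) ∥ inner = 37 2a 5c 5c 5c ∥ 02 1f.
Outer hash (tag): sum = 55+42+92+92+92+2+31 = 406 → 01 96.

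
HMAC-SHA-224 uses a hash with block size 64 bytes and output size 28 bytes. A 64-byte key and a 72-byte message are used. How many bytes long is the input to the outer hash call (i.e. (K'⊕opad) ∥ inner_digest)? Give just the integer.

92

Key is 64 ≤ 64 bytes, zero-padded: |K'| = 64.
Outer input = (K'⊕opad) ∥ H(inner) → 64 + 28 = 92 bytes.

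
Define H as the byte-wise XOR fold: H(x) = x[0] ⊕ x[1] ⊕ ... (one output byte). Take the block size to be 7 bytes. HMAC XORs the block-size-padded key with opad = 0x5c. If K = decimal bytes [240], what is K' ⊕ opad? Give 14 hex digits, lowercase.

ac5c5c5c5c5c5c

Key decimal bytes [240] = f0 is 1 byte ≤ B = 7; zero-pad to 7 bytes: K' = f0 00 00 00 00 00 00.
XOR each byte with 0x5c: f0⊕5c=ac, 00⊕5c=5c, 00⊕5c=5c, 00⊕5c=5c, 00⊕5c=5c, 00⊕5c=5c, 00⊕5c=5c.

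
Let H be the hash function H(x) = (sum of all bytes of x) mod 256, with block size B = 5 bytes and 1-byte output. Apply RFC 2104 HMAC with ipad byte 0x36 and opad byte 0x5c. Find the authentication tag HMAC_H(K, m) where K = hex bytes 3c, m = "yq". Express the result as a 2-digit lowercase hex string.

9c

Key hex bytes 3c is 1 byte ≤ B = 5; zero-pad to 5 bytes: K' = 3c 00 00 00 00.
K' ⊕ ipad = 0a 36 36 36 36.  K' ⊕ opad = 60 5c 5c 5c 5c.
Inner input = (K'⊕ipad) ∥ m = 0a 36 36 36 36 ∥ 79 71.
Inner hash: sum = 10+54+54+54+54+121+113 = 460; mod 256 = 204 → cc.
Outer input = (K'⊕opad) ∥ inner = 60 5c 5c 5c 5c ∥ cc.
Outer hash (tag): sum = 96+92+92+92+92+204 = 668; mod 256 = 156 → 9c.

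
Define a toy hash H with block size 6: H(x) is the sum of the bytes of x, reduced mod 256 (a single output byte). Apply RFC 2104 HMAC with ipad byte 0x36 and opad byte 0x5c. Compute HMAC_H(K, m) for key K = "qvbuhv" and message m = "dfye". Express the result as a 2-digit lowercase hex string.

80

Key "qvbuhv" = 71 76 62 75 68 76 is exactly B = 6 bytes: K' = 71 76 62 75 68 76.
K' ⊕ ipad = 47 40 54 43 5e 40.  K' ⊕ opad = 2d 2a 3e 29 34 2a.
Inner input = (K'⊕ipad) ∥ m = 47 40 54 43 5e 40 ∥ 64 66 79 65.
Inner hash: sum = 71+64+84+67+94+64+100+102+121+101 = 868; mod 256 = 100 → 64.
Outer input = (K'⊕opad) ∥ inner = 2d 2a 3e 29 34 2a ∥ 64.
Outer hash (tag): sum = 45+42+62+41+52+42+100 = 384; mod 256 = 128 → 80.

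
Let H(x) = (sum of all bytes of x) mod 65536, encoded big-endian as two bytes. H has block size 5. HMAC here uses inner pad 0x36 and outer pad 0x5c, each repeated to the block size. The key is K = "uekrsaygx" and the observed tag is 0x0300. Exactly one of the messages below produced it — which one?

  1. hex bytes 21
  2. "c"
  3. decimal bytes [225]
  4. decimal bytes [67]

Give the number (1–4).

Key "uekrsaygx" = 75 65 6b 72 73 61 79 67 78 is 9 bytes > B = 5, so hash it first: H(key) = 03 e3, then zero-pad to 5 bytes: K' = 03 e3 00 00 00.
K' ⊕ ipad = 35 d5 36 36 36; K' ⊕ opad = 5f bf 5c 5c 5c.
m1: inner = H(35 d5 36 36 36 21) = 01 cd; tag = H(5f bf 5c 5c 5c 01 cd) = 0300 ← matches
m2: inner = H(35 d5 36 36 36 63) = 02 0f; tag = H(5f bf 5c 5c 5c 02 0f) = 0243
m3: inner = H(35 d5 36 36 36 e1) = 02 8d; tag = H(5f bf 5c 5c 5c 02 8d) = 02c1
m4: inner = H(35 d5 36 36 36 43) = 01 ef; tag = H(5f bf 5c 5c 5c 01 ef) = 0322

1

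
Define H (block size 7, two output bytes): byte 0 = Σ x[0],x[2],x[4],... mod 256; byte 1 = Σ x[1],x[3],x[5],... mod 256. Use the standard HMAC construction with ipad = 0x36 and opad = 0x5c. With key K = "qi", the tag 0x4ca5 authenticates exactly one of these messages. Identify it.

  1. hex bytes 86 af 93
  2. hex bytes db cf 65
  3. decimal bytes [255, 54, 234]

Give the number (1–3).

2

Key "qi" = 71 69 is 2 bytes ≤ B = 7; zero-pad to 7 bytes: K' = 71 69 00 00 00 00 00.
K' ⊕ ipad = 47 5f 36 36 36 36 36; K' ⊕ opad = 2d 35 5c 5c 5c 5c 5c.
m1: inner = H(47 5f 36 36 36 36 36 86 af 93) = 98 e4; tag = H(2d 35 5c 5c 5c 5c 5c 98 e4) = 2585
m2: inner = H(47 5f 36 36 36 36 36 db cf 65) = b8 0b; tag = H(2d 35 5c 5c 5c 5c 5c b8 0b) = 4ca5 ← matches
m3: inner = H(47 5f 36 36 36 36 36 ff 36 ea) = 1f b4; tag = H(2d 35 5c 5c 5c 5c 5c 1f b4) = f50c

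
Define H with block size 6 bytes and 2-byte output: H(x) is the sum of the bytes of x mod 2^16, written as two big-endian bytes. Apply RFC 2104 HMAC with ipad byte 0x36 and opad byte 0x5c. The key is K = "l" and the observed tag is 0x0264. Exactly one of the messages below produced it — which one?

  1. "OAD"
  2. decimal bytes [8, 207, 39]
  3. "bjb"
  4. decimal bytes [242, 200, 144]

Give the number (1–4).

2

Key "l" = 6c is 1 byte ≤ B = 6; zero-pad to 6 bytes: K' = 6c 00 00 00 00 00.
K' ⊕ ipad = 5a 36 36 36 36 36; K' ⊕ opad = 30 5c 5c 5c 5c 5c.
m1: inner = H(5a 36 36 36 36 36 4f 41 44) = 02 3c; tag = H(30 5c 5c 5c 5c 5c 02 3c) = 023a
m2: inner = H(5a 36 36 36 36 36 08 cf 27) = 02 66; tag = H(30 5c 5c 5c 5c 5c 02 66) = 0264 ← matches
m3: inner = H(5a 36 36 36 36 36 62 6a 62) = 02 96; tag = H(30 5c 5c 5c 5c 5c 02 96) = 0294
m4: inner = H(5a 36 36 36 36 36 f2 c8 90) = 03 b2; tag = H(30 5c 5c 5c 5c 5c 03 b2) = 02b1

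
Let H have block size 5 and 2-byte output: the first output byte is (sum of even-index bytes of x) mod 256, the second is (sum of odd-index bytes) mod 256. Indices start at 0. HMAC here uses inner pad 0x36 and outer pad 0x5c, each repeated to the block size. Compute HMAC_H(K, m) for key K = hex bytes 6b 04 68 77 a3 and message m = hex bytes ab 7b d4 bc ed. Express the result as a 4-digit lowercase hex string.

490a

Key hex bytes 6b 04 68 77 a3 is exactly B = 5 bytes: K' = 6b 04 68 77 a3.
K' ⊕ ipad = 5d 32 5e 41 95.  K' ⊕ opad = 37 58 34 2b ff.
Inner input = (K'⊕ipad) ∥ m = 5d 32 5e 41 95 ∥ ab 7b d4 bc ed.
Inner hash: even-index sum = 647 mod 256 = 135; odd-index sum = 735 mod 256 = 223 → 87 df.
Outer input = (K'⊕opad) ∥ inner = 37 58 34 2b ff ∥ 87 df.
Outer hash (tag): even-index sum = 585 mod 256 = 73; odd-index sum = 266 mod 256 = 10 → 49 0a.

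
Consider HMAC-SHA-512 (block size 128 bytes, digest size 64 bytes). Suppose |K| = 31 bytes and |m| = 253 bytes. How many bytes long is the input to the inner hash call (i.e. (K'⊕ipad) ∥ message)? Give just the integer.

Key is 31 ≤ 128 bytes, zero-padded: |K'| = 128.
Inner input = (K'⊕ipad) ∥ m → 128 + 253 = 381 bytes.

381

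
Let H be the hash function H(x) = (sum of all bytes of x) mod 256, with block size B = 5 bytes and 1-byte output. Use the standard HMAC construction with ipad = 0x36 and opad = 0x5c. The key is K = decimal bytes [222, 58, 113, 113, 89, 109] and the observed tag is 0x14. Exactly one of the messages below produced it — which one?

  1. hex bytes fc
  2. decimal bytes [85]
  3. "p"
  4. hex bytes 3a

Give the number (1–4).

Key decimal bytes [222, 58, 113, 113, 89, 109] = de 3a 71 71 59 6d is 6 bytes > B = 5, so hash it first: H(key) = c0, then zero-pad to 5 bytes: K' = c0 00 00 00 00.
K' ⊕ ipad = f6 36 36 36 36; K' ⊕ opad = 9c 5c 5c 5c 5c.
m1: inner = H(f6 36 36 36 36 fc) = ca; tag = H(9c 5c 5c 5c 5c ca) = d6
m2: inner = H(f6 36 36 36 36 55) = 23; tag = H(9c 5c 5c 5c 5c 23) = 2f
m3: inner = H(f6 36 36 36 36 70) = 3e; tag = H(9c 5c 5c 5c 5c 3e) = 4a
m4: inner = H(f6 36 36 36 36 3a) = 08; tag = H(9c 5c 5c 5c 5c 08) = 14 ← matches

4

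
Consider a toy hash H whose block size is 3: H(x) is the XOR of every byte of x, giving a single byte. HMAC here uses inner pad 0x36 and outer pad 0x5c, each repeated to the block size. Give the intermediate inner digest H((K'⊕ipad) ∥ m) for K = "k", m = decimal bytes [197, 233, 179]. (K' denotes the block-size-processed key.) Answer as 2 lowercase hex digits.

c2

Key "k" = 6b is 1 byte ≤ B = 3; zero-pad to 3 bytes: K' = 6b 00 00.
K' ⊕ ipad = 5d 36 36.
Inner input = 5d 36 36 ∥ c5 e9 b3.
Inner hash: XOR 5d⊕36⊕36⊕c5⊕e9⊕b3 = c2.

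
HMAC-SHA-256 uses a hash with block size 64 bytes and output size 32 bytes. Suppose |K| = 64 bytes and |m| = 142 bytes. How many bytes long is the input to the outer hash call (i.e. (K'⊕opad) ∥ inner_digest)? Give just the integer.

Key is 64 ≤ 64 bytes, zero-padded: |K'| = 64.
Outer input = (K'⊕opad) ∥ H(inner) → 64 + 32 = 96 bytes.

96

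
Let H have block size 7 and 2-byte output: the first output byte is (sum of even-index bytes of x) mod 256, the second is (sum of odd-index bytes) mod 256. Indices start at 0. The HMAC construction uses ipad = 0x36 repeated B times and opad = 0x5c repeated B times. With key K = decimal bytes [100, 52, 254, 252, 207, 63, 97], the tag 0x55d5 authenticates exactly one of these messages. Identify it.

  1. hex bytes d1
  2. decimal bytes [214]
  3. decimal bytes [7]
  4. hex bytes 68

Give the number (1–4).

2

Key decimal bytes [100, 52, 254, 252, 207, 63, 97] = 64 34 fe fc cf 3f 61 is exactly B = 7 bytes: K' = 64 34 fe fc cf 3f 61.
K' ⊕ ipad = 52 02 c8 ca f9 09 57; K' ⊕ opad = 38 68 a2 a0 93 63 3d.
m1: inner = H(52 02 c8 ca f9 09 57 d1) = 6a a6; tag = H(38 68 a2 a0 93 63 3d 6a a6) = 50d5
m2: inner = H(52 02 c8 ca f9 09 57 d6) = 6a ab; tag = H(38 68 a2 a0 93 63 3d 6a ab) = 55d5 ← matches
m3: inner = H(52 02 c8 ca f9 09 57 07) = 6a dc; tag = H(38 68 a2 a0 93 63 3d 6a dc) = 86d5
m4: inner = H(52 02 c8 ca f9 09 57 68) = 6a 3d; tag = H(38 68 a2 a0 93 63 3d 6a 3d) = e7d5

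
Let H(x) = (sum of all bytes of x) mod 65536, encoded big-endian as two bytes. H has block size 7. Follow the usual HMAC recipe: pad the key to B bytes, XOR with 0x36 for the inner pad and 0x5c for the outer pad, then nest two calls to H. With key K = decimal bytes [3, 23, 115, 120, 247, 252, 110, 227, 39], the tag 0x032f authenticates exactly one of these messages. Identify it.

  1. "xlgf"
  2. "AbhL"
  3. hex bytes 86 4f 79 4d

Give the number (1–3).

Key decimal bytes [3, 23, 115, 120, 247, 252, 110, 227, 39] = 03 17 73 78 f7 fc 6e e3 27 is 9 bytes > B = 7, so hash it first: H(key) = 04 70, then zero-pad to 7 bytes: K' = 04 70 00 00 00 00 00.
K' ⊕ ipad = 32 46 36 36 36 36 36; K' ⊕ opad = 58 2c 5c 5c 5c 5c 5c.
m1: inner = H(32 46 36 36 36 36 36 78 6c 67 66) = 03 37; tag = H(58 2c 5c 5c 5c 5c 5c 03 37) = 028a
m2: inner = H(32 46 36 36 36 36 36 41 62 68 4c) = 02 dd; tag = H(58 2c 5c 5c 5c 5c 5c 02 dd) = 032f ← matches
m3: inner = H(32 46 36 36 36 36 36 86 4f 79 4d) = 03 21; tag = H(58 2c 5c 5c 5c 5c 5c 03 21) = 0274

2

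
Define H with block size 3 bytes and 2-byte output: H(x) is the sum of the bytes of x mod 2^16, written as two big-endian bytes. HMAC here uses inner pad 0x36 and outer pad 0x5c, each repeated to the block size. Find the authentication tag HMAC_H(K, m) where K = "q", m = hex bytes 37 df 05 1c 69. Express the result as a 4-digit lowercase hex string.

013a

Key "q" = 71 is 1 byte ≤ B = 3; zero-pad to 3 bytes: K' = 71 00 00.
K' ⊕ ipad = 47 36 36.  K' ⊕ opad = 2d 5c 5c.
Inner input = (K'⊕ipad) ∥ m = 47 36 36 ∥ 37 df 05 1c 69.
Inner hash: sum = 71+54+54+55+223+5+28+105 = 595 → 02 53.
Outer input = (K'⊕opad) ∥ inner = 2d 5c 5c ∥ 02 53.
Outer hash (tag): sum = 45+92+92+2+83 = 314 → 01 3a.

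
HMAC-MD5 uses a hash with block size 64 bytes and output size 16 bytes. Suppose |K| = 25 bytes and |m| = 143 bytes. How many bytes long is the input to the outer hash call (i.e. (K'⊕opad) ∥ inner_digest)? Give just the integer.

80

Key is 25 ≤ 64 bytes, zero-padded: |K'| = 64.
Outer input = (K'⊕opad) ∥ H(inner) → 64 + 16 = 80 bytes.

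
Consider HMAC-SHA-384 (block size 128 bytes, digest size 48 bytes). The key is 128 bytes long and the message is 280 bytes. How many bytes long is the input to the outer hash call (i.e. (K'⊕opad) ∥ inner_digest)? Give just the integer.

Key is 128 ≤ 128 bytes, zero-padded: |K'| = 128.
Outer input = (K'⊕opad) ∥ H(inner) → 128 + 48 = 176 bytes.

176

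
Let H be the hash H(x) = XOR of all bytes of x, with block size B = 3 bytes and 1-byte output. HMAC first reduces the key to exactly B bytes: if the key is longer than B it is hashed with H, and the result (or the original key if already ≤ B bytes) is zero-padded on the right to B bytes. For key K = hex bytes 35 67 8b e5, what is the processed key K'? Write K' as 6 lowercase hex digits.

3c0000

|K| = 4 > B = 3, so first hash the key.
H(K): XOR 35⊕67⊕8b⊕e5 = 3c.
Zero-pad H(K) = 3c to 3 bytes: K' = 3c 00 00.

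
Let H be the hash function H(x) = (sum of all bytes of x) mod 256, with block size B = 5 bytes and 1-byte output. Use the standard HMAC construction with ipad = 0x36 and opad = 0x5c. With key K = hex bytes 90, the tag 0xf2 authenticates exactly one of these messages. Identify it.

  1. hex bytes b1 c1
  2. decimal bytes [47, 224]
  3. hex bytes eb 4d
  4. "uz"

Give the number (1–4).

3

Key hex bytes 90 is 1 byte ≤ B = 5; zero-pad to 5 bytes: K' = 90 00 00 00 00.
K' ⊕ ipad = a6 36 36 36 36; K' ⊕ opad = cc 5c 5c 5c 5c.
m1: inner = H(a6 36 36 36 36 b1 c1) = f0; tag = H(cc 5c 5c 5c 5c f0) = 2c
m2: inner = H(a6 36 36 36 36 2f e0) = 8d; tag = H(cc 5c 5c 5c 5c 8d) = c9
m3: inner = H(a6 36 36 36 36 eb 4d) = b6; tag = H(cc 5c 5c 5c 5c b6) = f2 ← matches
m4: inner = H(a6 36 36 36 36 75 7a) = 6d; tag = H(cc 5c 5c 5c 5c 6d) = a9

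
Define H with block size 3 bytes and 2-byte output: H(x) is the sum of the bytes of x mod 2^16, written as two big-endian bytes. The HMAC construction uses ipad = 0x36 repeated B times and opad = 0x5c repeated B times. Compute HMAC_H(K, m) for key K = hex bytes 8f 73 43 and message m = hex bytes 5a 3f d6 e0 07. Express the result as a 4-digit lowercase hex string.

01ed

Key hex bytes 8f 73 43 is exactly B = 3 bytes: K' = 8f 73 43.
K' ⊕ ipad = b9 45 75.  K' ⊕ opad = d3 2f 1f.
Inner input = (K'⊕ipad) ∥ m = b9 45 75 ∥ 5a 3f d6 e0 07.
Inner hash: sum = 185+69+117+90+63+214+224+7 = 969 → 03 c9.
Outer input = (K'⊕opad) ∥ inner = d3 2f 1f ∥ 03 c9.
Outer hash (tag): sum = 211+47+31+3+201 = 493 → 01 ed.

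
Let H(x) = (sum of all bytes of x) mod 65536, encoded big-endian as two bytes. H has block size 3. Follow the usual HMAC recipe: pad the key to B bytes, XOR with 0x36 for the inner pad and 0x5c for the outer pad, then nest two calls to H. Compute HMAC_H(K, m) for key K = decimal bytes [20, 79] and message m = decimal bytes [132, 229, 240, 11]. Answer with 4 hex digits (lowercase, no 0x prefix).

Key decimal bytes [20, 79] = 14 4f is 2 bytes ≤ B = 3; zero-pad to 3 bytes: K' = 14 4f 00.
K' ⊕ ipad = 22 79 36.  K' ⊕ opad = 48 13 5c.
Inner input = (K'⊕ipad) ∥ m = 22 79 36 ∥ 84 e5 f0 0b.
Inner hash: sum = 34+121+54+132+229+240+11 = 821 → 03 35.
Outer input = (K'⊕opad) ∥ inner = 48 13 5c ∥ 03 35.
Outer hash (tag): sum = 72+19+92+3+53 = 239 → 00 ef.

00ef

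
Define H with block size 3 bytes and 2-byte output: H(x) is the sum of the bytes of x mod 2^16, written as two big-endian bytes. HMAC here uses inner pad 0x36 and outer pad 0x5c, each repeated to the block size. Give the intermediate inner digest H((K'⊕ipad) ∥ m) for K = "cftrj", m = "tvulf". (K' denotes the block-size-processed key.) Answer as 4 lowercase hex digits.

02ca

Key "cftrj" = 63 66 74 72 6a is 5 bytes > B = 3, so hash it first: H(key) = 02 19, then zero-pad to 3 bytes: K' = 02 19 00.
K' ⊕ ipad = 34 2f 36.
Inner input = 34 2f 36 ∥ 74 76 75 6c 66.
Inner hash: sum = 52+47+54+116+118+117+108+102 = 714 → 02 ca.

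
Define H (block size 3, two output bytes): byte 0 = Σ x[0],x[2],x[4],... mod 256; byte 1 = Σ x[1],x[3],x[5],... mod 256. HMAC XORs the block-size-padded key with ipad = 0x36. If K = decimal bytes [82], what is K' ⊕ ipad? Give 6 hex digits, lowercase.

643636

Key decimal bytes [82] = 52 is 1 byte ≤ B = 3; zero-pad to 3 bytes: K' = 52 00 00.
XOR each byte with 0x36: 52⊕36=64, 00⊕36=36, 00⊕36=36.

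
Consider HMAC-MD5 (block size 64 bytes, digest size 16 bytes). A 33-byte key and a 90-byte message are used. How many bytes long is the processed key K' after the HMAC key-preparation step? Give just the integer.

Key is 33 ≤ 64 bytes, zero-padded: |K'| = 64.

64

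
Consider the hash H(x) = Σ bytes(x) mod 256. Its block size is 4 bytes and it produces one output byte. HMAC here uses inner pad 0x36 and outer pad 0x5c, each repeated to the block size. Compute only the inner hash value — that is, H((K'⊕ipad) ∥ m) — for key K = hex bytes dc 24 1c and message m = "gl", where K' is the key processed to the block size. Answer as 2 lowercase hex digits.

2f

Key hex bytes dc 24 1c is 3 bytes ≤ B = 4; zero-pad to 4 bytes: K' = dc 24 1c 00.
K' ⊕ ipad = ea 12 2a 36.
Inner input = ea 12 2a 36 ∥ 67 6c.
Inner hash: sum = 234+18+42+54+103+108 = 559; mod 256 = 47 → 2f.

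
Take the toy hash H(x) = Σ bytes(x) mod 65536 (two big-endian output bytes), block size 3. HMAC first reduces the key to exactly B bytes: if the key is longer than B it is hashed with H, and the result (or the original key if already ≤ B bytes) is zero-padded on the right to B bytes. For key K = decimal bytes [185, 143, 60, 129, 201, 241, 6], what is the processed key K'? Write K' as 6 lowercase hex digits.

|K| = 7 > B = 3, so first hash the key.
H(K): sum = 185+143+60+129+201+241+6 = 965 → 03 c5.
Zero-pad H(K) = 03 c5 to 3 bytes: K' = 03 c5 00.

03c500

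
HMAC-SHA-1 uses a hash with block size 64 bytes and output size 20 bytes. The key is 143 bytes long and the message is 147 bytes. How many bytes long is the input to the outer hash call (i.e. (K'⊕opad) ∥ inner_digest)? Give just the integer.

Key is 143 > 64 bytes, so it is hashed to 20 bytes then zero-padded to 64: |K'| = 64.
Outer input = (K'⊕opad) ∥ H(inner) → 64 + 20 = 84 bytes.

84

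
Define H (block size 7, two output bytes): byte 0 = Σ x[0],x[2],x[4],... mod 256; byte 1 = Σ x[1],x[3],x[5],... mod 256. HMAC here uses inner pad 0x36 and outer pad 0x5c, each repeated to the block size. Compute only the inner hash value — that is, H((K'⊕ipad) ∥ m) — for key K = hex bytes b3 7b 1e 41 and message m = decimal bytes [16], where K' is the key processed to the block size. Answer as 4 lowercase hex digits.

190a

Key hex bytes b3 7b 1e 41 is 4 bytes ≤ B = 7; zero-pad to 7 bytes: K' = b3 7b 1e 41 00 00 00.
K' ⊕ ipad = 85 4d 28 77 36 36 36.
Inner input = 85 4d 28 77 36 36 36 ∥ 10.
Inner hash: even-index sum = 281 mod 256 = 25; odd-index sum = 266 mod 256 = 10 → 19 0a.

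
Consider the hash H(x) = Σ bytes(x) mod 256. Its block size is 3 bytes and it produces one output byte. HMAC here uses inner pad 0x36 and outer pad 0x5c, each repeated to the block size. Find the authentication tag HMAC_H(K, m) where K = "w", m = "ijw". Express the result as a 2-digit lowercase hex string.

da

Key "w" = 77 is 1 byte ≤ B = 3; zero-pad to 3 bytes: K' = 77 00 00.
K' ⊕ ipad = 41 36 36.  K' ⊕ opad = 2b 5c 5c.
Inner input = (K'⊕ipad) ∥ m = 41 36 36 ∥ 69 6a 77.
Inner hash: sum = 65+54+54+105+106+119 = 503; mod 256 = 247 → f7.
Outer input = (K'⊕opad) ∥ inner = 2b 5c 5c ∥ f7.
Outer hash (tag): sum = 43+92+92+247 = 474; mod 256 = 218 → da.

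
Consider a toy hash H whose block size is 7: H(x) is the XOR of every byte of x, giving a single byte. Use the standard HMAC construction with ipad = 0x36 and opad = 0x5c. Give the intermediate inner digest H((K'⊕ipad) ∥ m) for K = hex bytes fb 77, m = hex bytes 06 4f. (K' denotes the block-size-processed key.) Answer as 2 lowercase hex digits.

Key hex bytes fb 77 is 2 bytes ≤ B = 7; zero-pad to 7 bytes: K' = fb 77 00 00 00 00 00.
K' ⊕ ipad = cd 41 36 36 36 36 36.
Inner input = cd 41 36 36 36 36 36 ∥ 06 4f.
Inner hash: XOR cd⊕41⊕36⊕36⊕36⊕36⊕36⊕06⊕4f = f3.

f3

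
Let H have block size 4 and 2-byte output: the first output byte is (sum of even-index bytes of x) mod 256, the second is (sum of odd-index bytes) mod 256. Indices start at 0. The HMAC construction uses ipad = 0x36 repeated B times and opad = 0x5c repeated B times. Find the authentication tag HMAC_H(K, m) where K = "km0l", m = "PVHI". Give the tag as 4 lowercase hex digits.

9eb5

Key "km0l" = 6b 6d 30 6c is exactly B = 4 bytes: K' = 6b 6d 30 6c.
K' ⊕ ipad = 5d 5b 06 5a.  K' ⊕ opad = 37 31 6c 30.
Inner input = (K'⊕ipad) ∥ m = 5d 5b 06 5a ∥ 50 56 48 49.
Inner hash: even-index sum = 251 mod 256 = 251; odd-index sum = 340 mod 256 = 84 → fb 54.
Outer input = (K'⊕opad) ∥ inner = 37 31 6c 30 ∥ fb 54.
Outer hash (tag): even-index sum = 414 mod 256 = 158; odd-index sum = 181 mod 256 = 181 → 9e b5.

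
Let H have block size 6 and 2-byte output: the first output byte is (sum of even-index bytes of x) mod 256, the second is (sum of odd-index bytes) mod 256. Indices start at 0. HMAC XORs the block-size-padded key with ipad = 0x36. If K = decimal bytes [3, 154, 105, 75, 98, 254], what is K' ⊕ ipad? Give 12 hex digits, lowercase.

Key decimal bytes [3, 154, 105, 75, 98, 254] = 03 9a 69 4b 62 fe is exactly B = 6 bytes: K' = 03 9a 69 4b 62 fe.
XOR each byte with 0x36: 03⊕36=35, 9a⊕36=ac, 69⊕36=5f, 4b⊕36=7d, 62⊕36=54, fe⊕36=c8.

35ac5f7d54c8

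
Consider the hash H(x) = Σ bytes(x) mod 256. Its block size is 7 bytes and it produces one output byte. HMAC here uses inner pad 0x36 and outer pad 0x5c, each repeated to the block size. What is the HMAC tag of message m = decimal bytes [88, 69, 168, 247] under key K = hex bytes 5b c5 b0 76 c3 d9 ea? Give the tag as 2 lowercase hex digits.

b2

Key hex bytes 5b c5 b0 76 c3 d9 ea is exactly B = 7 bytes: K' = 5b c5 b0 76 c3 d9 ea.
K' ⊕ ipad = 6d f3 86 40 f5 ef dc.  K' ⊕ opad = 07 99 ec 2a 9f 85 b6.
Inner input = (K'⊕ipad) ∥ m = 6d f3 86 40 f5 ef dc ∥ 58 45 a8 f7.
Inner hash: sum = 109+243+134+64+245+239+220+88+69+168+247 = 1826; mod 256 = 34 → 22.
Outer input = (K'⊕opad) ∥ inner = 07 99 ec 2a 9f 85 b6 ∥ 22.
Outer hash (tag): sum = 7+153+236+42+159+133+182+34 = 946; mod 256 = 178 → b2.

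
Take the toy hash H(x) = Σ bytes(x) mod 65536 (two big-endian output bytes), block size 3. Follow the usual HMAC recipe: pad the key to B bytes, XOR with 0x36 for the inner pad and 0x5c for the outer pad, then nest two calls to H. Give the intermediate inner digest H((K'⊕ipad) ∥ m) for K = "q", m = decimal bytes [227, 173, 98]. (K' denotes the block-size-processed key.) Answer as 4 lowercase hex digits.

02a5

Key "q" = 71 is 1 byte ≤ B = 3; zero-pad to 3 bytes: K' = 71 00 00.
K' ⊕ ipad = 47 36 36.
Inner input = 47 36 36 ∥ e3 ad 62.
Inner hash: sum = 71+54+54+227+173+98 = 677 → 02 a5.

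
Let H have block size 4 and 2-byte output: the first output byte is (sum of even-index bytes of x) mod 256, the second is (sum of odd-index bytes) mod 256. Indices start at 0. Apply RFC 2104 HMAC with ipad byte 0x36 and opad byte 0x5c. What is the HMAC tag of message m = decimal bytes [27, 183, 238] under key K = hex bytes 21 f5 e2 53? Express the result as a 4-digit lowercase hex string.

Key hex bytes 21 f5 e2 53 is exactly B = 4 bytes: K' = 21 f5 e2 53.
K' ⊕ ipad = 17 c3 d4 65.  K' ⊕ opad = 7d a9 be 0f.
Inner input = (K'⊕ipad) ∥ m = 17 c3 d4 65 ∥ 1b b7 ee.
Inner hash: even-index sum = 500 mod 256 = 244; odd-index sum = 479 mod 256 = 223 → f4 df.
Outer input = (K'⊕opad) ∥ inner = 7d a9 be 0f ∥ f4 df.
Outer hash (tag): even-index sum = 559 mod 256 = 47; odd-index sum = 407 mod 256 = 151 → 2f 97.

2f97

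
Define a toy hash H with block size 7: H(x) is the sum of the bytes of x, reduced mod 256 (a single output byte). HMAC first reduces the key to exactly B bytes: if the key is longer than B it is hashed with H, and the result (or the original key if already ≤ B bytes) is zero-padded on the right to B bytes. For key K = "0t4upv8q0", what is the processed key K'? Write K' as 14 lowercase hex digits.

|K| = 9 > B = 7, so first hash the key.
H(K): sum = 48+116+52+117+112+118+56+113+48 = 780; mod 256 = 12 → 0c.
Zero-pad H(K) = 0c to 7 bytes: K' = 0c 00 00 00 00 00 00.

0c000000000000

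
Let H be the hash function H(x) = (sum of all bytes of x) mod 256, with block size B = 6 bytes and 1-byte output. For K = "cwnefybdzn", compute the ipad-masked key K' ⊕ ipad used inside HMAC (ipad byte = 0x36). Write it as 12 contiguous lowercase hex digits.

Key "cwnefybdzn" = 63 77 6e 65 66 79 62 64 7a 6e is 10 bytes > B = 6, so hash it first: H(key) = 3a, then zero-pad to 6 bytes: K' = 3a 00 00 00 00 00.
XOR each byte with 0x36: 3a⊕36=0c, 00⊕36=36, 00⊕36=36, 00⊕36=36, 00⊕36=36, 00⊕36=36.

0c3636363636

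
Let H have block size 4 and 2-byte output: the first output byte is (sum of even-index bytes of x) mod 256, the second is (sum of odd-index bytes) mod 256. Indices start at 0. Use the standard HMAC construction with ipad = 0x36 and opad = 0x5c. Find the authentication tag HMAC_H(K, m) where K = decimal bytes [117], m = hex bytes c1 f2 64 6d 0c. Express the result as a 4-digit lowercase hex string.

Key decimal bytes [117] = 75 is 1 byte ≤ B = 4; zero-pad to 4 bytes: K' = 75 00 00 00.
K' ⊕ ipad = 43 36 36 36.  K' ⊕ opad = 29 5c 5c 5c.
Inner input = (K'⊕ipad) ∥ m = 43 36 36 36 ∥ c1 f2 64 6d 0c.
Inner hash: even-index sum = 426 mod 256 = 170; odd-index sum = 459 mod 256 = 203 → aa cb.
Outer input = (K'⊕opad) ∥ inner = 29 5c 5c 5c ∥ aa cb.
Outer hash (tag): even-index sum = 303 mod 256 = 47; odd-index sum = 387 mod 256 = 131 → 2f 83.

2f83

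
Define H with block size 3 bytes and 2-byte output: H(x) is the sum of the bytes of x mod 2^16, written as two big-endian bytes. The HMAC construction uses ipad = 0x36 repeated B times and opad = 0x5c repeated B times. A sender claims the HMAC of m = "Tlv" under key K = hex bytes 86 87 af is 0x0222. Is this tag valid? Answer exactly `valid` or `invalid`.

invalid

Key hex bytes 86 87 af is exactly B = 3 bytes: K' = 86 87 af.
K' ⊕ ipad = b0 b1 99; K' ⊕ opad = da db f3.
Inner hash: sum = 176+177+153+84+108+118 = 816 → 03 30.
Outer hash (recomputed tag): sum = 218+219+243+3+48 = 731 → 02 db.
Recomputed tag = 02db; claimed = 0222 → mismatch.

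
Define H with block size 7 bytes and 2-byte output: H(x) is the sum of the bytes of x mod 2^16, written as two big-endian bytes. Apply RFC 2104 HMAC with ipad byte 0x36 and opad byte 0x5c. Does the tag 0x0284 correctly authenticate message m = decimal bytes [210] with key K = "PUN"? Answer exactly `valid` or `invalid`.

Key "PUN" = 50 55 4e is 3 bytes ≤ B = 7; zero-pad to 7 bytes: K' = 50 55 4e 00 00 00 00.
K' ⊕ ipad = 66 63 78 36 36 36 36; K' ⊕ opad = 0c 09 12 5c 5c 5c 5c.
Inner hash: sum = 102+99+120+54+54+54+54+210 = 747 → 02 eb.
Outer hash (recomputed tag): sum = 12+9+18+92+92+92+92+2+235 = 644 → 02 84.
Recomputed tag = 0284; claimed = 0284 → match.

valid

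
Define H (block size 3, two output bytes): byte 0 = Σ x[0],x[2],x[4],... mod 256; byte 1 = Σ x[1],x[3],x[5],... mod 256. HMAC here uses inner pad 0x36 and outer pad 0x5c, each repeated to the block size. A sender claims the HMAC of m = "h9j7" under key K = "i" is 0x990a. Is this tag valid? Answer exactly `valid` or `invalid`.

Key "i" = 69 is 1 byte ≤ B = 3; zero-pad to 3 bytes: K' = 69 00 00.
K' ⊕ ipad = 5f 36 36; K' ⊕ opad = 35 5c 5c.
Inner hash: even-index sum = 261 mod 256 = 5; odd-index sum = 264 mod 256 = 8 → 05 08.
Outer hash (recomputed tag): even-index sum = 153 mod 256 = 153; odd-index sum = 97 mod 256 = 97 → 99 61.
Recomputed tag = 9961; claimed = 990a → mismatch.

invalid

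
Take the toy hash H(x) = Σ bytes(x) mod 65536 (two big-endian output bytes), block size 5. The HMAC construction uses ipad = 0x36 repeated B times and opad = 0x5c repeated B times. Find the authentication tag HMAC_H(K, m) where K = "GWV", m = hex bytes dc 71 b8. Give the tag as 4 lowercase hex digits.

Key "GWV" = 47 57 56 is 3 bytes ≤ B = 5; zero-pad to 5 bytes: K' = 47 57 56 00 00.
K' ⊕ ipad = 71 61 60 36 36.  K' ⊕ opad = 1b 0b 0a 5c 5c.
Inner input = (K'⊕ipad) ∥ m = 71 61 60 36 36 ∥ dc 71 b8.
Inner hash: sum = 113+97+96+54+54+220+113+184 = 931 → 03 a3.
Outer input = (K'⊕opad) ∥ inner = 1b 0b 0a 5c 5c ∥ 03 a3.
Outer hash (tag): sum = 27+11+10+92+92+3+163 = 398 → 01 8e.

018e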